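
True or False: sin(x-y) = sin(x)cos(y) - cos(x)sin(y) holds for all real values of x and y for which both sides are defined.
True.

Claim: sin(x-y) = sin(x)cos(y) - cos(x)sin(y).
Reasoning: Replace y by -y in sin(x+y) = sin(x)cos(y) + cos(x)sin(y) and use cos(-y) = cos(y), sin(-y) = -sin(y): sin(x-y) = sin(x)cos(y) - cos(x)sin(y).
So the two sides agree for all real values of x and y for which both sides are defined.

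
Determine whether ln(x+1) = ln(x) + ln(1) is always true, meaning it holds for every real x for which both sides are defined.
Claim: ln(x+1) = ln(x) + ln(1).
Test a specific point where both sides are defined: x = 1.
LHS = ln(x+1) ≈ 0.6931
RHS = ln(x) + ln(1) ≈ 0.0000
Since 0.6931 ≠ 0.0000, the equation fails at this point, so it cannot hold for every real x for which both sides are defined.
ln(1) = 0, so the right side is just ln(x), which differs from ln(x+1).

Conclusion: No, this is NOT an identity.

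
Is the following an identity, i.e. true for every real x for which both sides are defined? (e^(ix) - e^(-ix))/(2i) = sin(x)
Yes, this is an identity.

Claim: (e^(ix) - e^(-ix))/(2i) = sin(x).
Reasoning: By Euler's formula e^(ix) = cos(x) + i·sin(x) and e^(-ix) = cos(x) - i·sin(x). Subtracting cancels the cosine terms: e^(ix) - e^(-ix) = 2i·sin(x); divide by 2i.
So the two sides agree for every real x for which both sides are defined.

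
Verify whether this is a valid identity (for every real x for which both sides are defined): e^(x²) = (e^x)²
Claim: e^(x²) = (e^x)².
Test a specific point where both sides are defined: x = -1.
LHS = e^(x²) ≈ 2.7183
RHS = (e^x)² ≈ 0.1353
Since 2.7183 ≠ 0.1353, the equation fails at this point, so it cannot hold for every real x for which both sides are defined.
(e^x)² = e^(2x), and 2x ≠ x² in general.

Conclusion: No, this is NOT an identity.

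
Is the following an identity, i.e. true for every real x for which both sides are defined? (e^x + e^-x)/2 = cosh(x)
Yes, this is an identity.

Claim: (e^x + e^-x)/2 = cosh(x).
Reasoning: This is exactly the definition of the hyperbolic cosine: cosh(x) := (e^x + e^-x)/2.
So the two sides agree for every real x for which both sides are defined.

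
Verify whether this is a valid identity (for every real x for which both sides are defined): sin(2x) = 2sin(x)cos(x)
Yes, this is an identity.

Claim: sin(2x) = 2sin(x)cos(x).
Reasoning: Put y = x in the addition formula sin(x+y) = sin(x)cos(y) + cos(x)sin(y): sin(2x) = sin(x)cos(x) + cos(x)sin(x) = 2sin(x)cos(x).
So the two sides agree for every real x for which both sides are defined.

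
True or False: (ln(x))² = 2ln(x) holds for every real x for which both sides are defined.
False.

Claim: (ln(x))² = 2ln(x).
Test a specific point where both sides are defined: x = 5.
LHS = (ln(x))² ≈ 2.5903
RHS = 2ln(x) ≈ 3.2189
Since 2.5903 ≠ 3.2189, the equation fails at this point, so it cannot hold for every real x for which both sides are defined.
2ln(x) equals ln(x²), which is not the same as (ln x)².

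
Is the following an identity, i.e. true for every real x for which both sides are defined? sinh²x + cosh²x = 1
No, this is NOT an identity.

Claim: sinh²x + cosh²x = 1.
Test a specific point where both sides are defined: x = 3.
LHS = sinh²x + cosh²x ≈ 201.7156
RHS = 1 ≈ 1.0000
Since 201.7156 ≠ 1.0000, the equation fails at this point, so it cannot hold for every real x for which both sides are defined.
The correct hyperbolic identity is cosh²x - sinh²x = 1 (a difference); the sum sinh²x + cosh²x equals cosh(2x).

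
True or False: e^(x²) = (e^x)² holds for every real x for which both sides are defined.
Claim: e^(x²) = (e^x)².
Test a specific point where both sides are defined: x = 3/2.
LHS = e^(x²) ≈ 9.4877
RHS = (e^x)² ≈ 20.0855
Since 9.4877 ≠ 20.0855, the equation fails at this point, so it cannot hold for every real x for which both sides are defined.
(e^x)² = e^(2x), and 2x ≠ x² in general.

Conclusion: False.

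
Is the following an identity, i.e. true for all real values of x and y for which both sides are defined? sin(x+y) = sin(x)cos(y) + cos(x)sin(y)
Claim: sin(x+y) = sin(x)cos(y) + cos(x)sin(y).
Reasoning: By Euler's formula e^(i(x+y)) = e^(ix)·e^(iy) = (cos x + i·sin x)(cos y + i·sin y). The imaginary part of the left side is sin(x+y); the imaginary part of the product is sin(x)cos(y) + cos(x)sin(y).
So the two sides agree for all real values of x and y for which both sides are defined.

Conclusion: Yes, this is an identity.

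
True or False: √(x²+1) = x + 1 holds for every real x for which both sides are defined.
False.

Claim: √(x²+1) = x + 1.
Test a specific point where both sides are defined: x = 5.
LHS = √(x²+1) ≈ 5.0990
RHS = x + 1 ≈ 6.0000
Since 5.0990 ≠ 6.0000, the equation fails at this point, so it cannot hold for every real x for which both sides are defined.
(x+1)² = x² + 2x + 1 ≠ x² + 1 unless x = 0.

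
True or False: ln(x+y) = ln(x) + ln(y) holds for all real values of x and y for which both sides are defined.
Claim: ln(x+y) = ln(x) + ln(y).
Test a specific point where both sides are defined: x = 3, y = 1.
LHS = ln(x+y) ≈ 1.3863
RHS = ln(x) + ln(y) ≈ 1.0986
Since 1.3863 ≠ 1.0986, the equation fails at this point, so it cannot hold for all real values of x and y for which both sides are defined.
ln(x) + ln(y) = ln(xy), not ln(x+y).

Conclusion: False.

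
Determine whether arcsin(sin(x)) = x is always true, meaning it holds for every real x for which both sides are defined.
Claim: arcsin(sin(x)) = x.
Test a specific point where both sides are defined: x = π.
LHS = arcsin(sin(x)) ≈ 0.0000
RHS = x ≈ 3.1416
Since 0.0000 ≠ 3.1416, the equation fails at this point, so it cannot hold for every real x for which both sides are defined.
arcsin only returns values in [-π/2, π/2], so arcsin(sin(x)) = x holds only for x in that interval, not for all real x.

Conclusion: No, this is NOT an identity.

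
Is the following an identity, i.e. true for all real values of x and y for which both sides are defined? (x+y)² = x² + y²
Claim: (x+y)² = x² + y².
Test a specific point where both sides are defined: x = 1, y = 2.
LHS = (x+y)² ≈ 9.0000
RHS = x² + y² ≈ 5.0000
Since 9.0000 ≠ 5.0000, the equation fails at this point, so it cannot hold for all real values of x and y for which both sides are defined.
The correct expansion is (x+y)² = x² + 2xy + y²; the cross term 2xy is missing.

Conclusion: No, this is NOT an identity.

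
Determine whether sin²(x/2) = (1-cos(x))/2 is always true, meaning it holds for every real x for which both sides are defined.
Claim: sin²(x/2) = (1-cos(x))/2.
Reasoning: Use cos(2θ) = 1 - 2sin²θ with θ = x/2: cos(x) = 1 - 2sin²(x/2). Solving for sin²(x/2) gives (1 - cos(x))/2.
So the two sides agree for every real x for which both sides are defined.

Conclusion: Yes, this is an identity.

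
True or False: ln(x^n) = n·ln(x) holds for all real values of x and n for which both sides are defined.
True.

Claim: ln(x^n) = n·ln(x).
Reasoning: The right side requires x > 0. For x > 0, x^n = (e^(ln x))^n = e^(n·ln x), so taking ln of both sides gives ln(x^n) = n·ln(x).
So the two sides agree for all real values of x and n for which both sides are defined.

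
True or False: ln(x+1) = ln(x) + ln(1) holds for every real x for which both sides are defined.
False.

Claim: ln(x+1) = ln(x) + ln(1).
Test a specific point where both sides are defined: x = 1.
LHS = ln(x+1) ≈ 0.6931
RHS = ln(x) + ln(1) ≈ 0.0000
Since 0.6931 ≠ 0.0000, the equation fails at this point, so it cannot hold for every real x for which both sides are defined.
ln(1) = 0, so the right side is just ln(x), which differs from ln(x+1).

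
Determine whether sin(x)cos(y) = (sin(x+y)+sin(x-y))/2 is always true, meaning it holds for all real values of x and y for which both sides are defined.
Yes, this is an identity.

Claim: sin(x)cos(y) = (sin(x+y)+sin(x-y))/2.
Reasoning: sin(x+y) = sin(x)cos(y) + cos(x)sin(y) and sin(x-y) = sin(x)cos(y) - cos(x)sin(y). Adding, sin(x+y) + sin(x-y) = 2sin(x)cos(y); divide by 2.
So the two sides agree for all real values of x and y for which both sides are defined.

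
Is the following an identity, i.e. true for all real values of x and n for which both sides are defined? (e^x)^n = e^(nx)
Claim: (e^x)^n = e^(nx).
Reasoning: e^x is a positive real number, and for a positive base B and real exponent n, B^n = e^(n·ln B). With B = e^x, ln B = x, so (e^x)^n = e^(n·x).
So the two sides agree for all real values of x and n for which both sides are defined.

Conclusion: Yes, this is an identity.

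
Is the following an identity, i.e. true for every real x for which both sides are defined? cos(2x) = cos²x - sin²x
Yes, this is an identity.

Claim: cos(2x) = cos²x - sin²x.
Reasoning: Put y = x in the addition formula cos(x+y) = cos(x)cos(y) - sin(x)sin(y): cos(2x) = cos²x - sin²x.
So the two sides agree for every real x for which both sides are defined.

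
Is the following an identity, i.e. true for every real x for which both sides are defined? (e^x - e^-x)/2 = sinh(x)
Yes, this is an identity.

Claim: (e^x - e^-x)/2 = sinh(x).
Reasoning: This is exactly the definition of the hyperbolic sine: sinh(x) := (e^x - e^-x)/2.
So the two sides agree for every real x for which both sides are defined.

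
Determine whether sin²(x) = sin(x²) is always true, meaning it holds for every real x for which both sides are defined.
Claim: sin²(x) = sin(x²).
Test a specific point where both sides are defined: x = π/3.
LHS = sin²(x) ≈ 0.7500
RHS = sin(x²) ≈ 0.8897
Since 0.7500 ≠ 0.8897, the equation fails at this point, so it cannot hold for every real x for which both sides are defined.
sin²(x) means (sin x)², squaring the output; sin(x²) squares the input. These are different functions.

Conclusion: No, this is NOT an identity.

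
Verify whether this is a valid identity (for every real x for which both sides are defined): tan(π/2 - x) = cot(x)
Yes, this is an identity.

Claim: tan(π/2 - x) = cot(x).
Reasoning: tan(π/2 - x) = sin(π/2 - x)/cos(π/2 - x) = cos(x)/sin(x) = cot(x), using the cofunction identities sin(π/2 - x) = cos(x) and cos(π/2 - x) = sin(x).
So the two sides agree for every real x for which both sides are defined.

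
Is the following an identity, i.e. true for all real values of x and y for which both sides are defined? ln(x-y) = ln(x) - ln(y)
No, this is NOT an identity.

Claim: ln(x-y) = ln(x) - ln(y).
Test a specific point where both sides are defined: x = 5, y = 3/2.
LHS = ln(x-y) ≈ 1.2528
RHS = ln(x) - ln(y) ≈ 1.2040
Since 1.2528 ≠ 1.2040, the equation fails at this point, so it cannot hold for all real values of x and y for which both sides are defined.
ln(x) - ln(y) = ln(x/y), not ln(x-y).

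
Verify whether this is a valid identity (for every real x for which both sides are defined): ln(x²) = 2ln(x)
Claim: ln(x²) = 2ln(x).
Reasoning: The right side requires x > 0. For x > 0, x² = (e^(ln x))² = e^(2ln x), so ln(x²) = 2ln(x). (For x < 0 the right side is undefined, so those values are outside the claim.)
So the two sides agree for every real x for which both sides are defined.

Conclusion: Yes, this is an identity.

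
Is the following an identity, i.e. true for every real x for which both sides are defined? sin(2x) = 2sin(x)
No, this is NOT an identity.

Claim: sin(2x) = 2sin(x).
Test a specific point where both sides are defined: x = 3π/4.
LHS = sin(2x) ≈ -1.0000
RHS = 2sin(x) ≈ 1.4142
Since -1.0000 ≠ 1.4142, the equation fails at this point, so it cannot hold for every real x for which both sides are defined.
The correct double-angle formula is sin(2x) = 2sin(x)cos(x).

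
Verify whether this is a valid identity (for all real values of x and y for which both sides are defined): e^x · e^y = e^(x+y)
Yes, this is an identity.

Claim: e^x · e^y = e^(x+y).
Reasoning: This is the law of exponents for a common base: multiplying powers adds exponents. E.g. from the series, (Σ x^j/j!)(Σ y^k/k!) = Σ_m (Σ_{j+k=m} x^j y^k/(j!k!)) = Σ_m (x+y)^m/m! by the binomial theorem.
So the two sides agree for all real values of x and y for which both sides are defined.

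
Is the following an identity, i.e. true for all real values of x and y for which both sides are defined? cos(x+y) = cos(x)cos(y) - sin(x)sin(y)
Yes, this is an identity.

Claim: cos(x+y) = cos(x)cos(y) - sin(x)sin(y).
Reasoning: By Euler's formula e^(i(x+y)) = e^(ix)·e^(iy) = (cos x + i·sin x)(cos y + i·sin y). The real part of the left side is cos(x+y); the real part of the product is cos(x)cos(y) - sin(x)sin(y) (since i·i = -1).
So the two sides agree for all real values of x and y for which both sides are defined.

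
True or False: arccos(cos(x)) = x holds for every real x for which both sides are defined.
False.

Claim: arccos(cos(x)) = x.
Test a specific point where both sides are defined: x = -π/3.
LHS = arccos(cos(x)) ≈ 1.0472
RHS = x ≈ -1.0472
Since 1.0472 ≠ -1.0472, the equation fails at this point, so it cannot hold for every real x for which both sides are defined.
arccos only returns values in [0, π], so arccos(cos(x)) = x holds only for x in that interval, not for all real x.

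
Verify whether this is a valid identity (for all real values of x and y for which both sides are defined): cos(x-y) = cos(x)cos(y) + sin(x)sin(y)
Yes, this is an identity.

Claim: cos(x-y) = cos(x)cos(y) + sin(x)sin(y).
Reasoning: Replace y by -y in cos(x+y) = cos(x)cos(y) - sin(x)sin(y) and use cos(-y) = cos(y), sin(-y) = -sin(y): cos(x-y) = cos(x)cos(y) + sin(x)sin(y).
So the two sides agree for all real values of x and y for which both sides are defined.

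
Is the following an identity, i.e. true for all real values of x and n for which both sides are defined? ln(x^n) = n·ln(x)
Claim: ln(x^n) = n·ln(x).
Reasoning: The right side requires x > 0. For x > 0, x^n = (e^(ln x))^n = e^(n·ln x), so taking ln of both sides gives ln(x^n) = n·ln(x).
So the two sides agree for all real values of x and n for which both sides are defined.

Conclusion: Yes, this is an identity.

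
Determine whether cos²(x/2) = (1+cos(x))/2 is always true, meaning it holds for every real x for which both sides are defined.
Yes, this is an identity.

Claim: cos²(x/2) = (1+cos(x))/2.
Reasoning: Use cos(2θ) = 2cos²θ - 1 with θ = x/2: cos(x) = 2cos²(x/2) - 1. Solving for cos²(x/2) gives (1 + cos(x))/2.
So the two sides agree for every real x for which both sides are defined.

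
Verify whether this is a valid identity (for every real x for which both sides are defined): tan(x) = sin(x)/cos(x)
Claim: tan(x) = sin(x)/cos(x).
Reasoning: For an angle x whose terminal point on the unit circle is (cos x, sin x), tan(x) is defined as the ratio (second coordinate)/(first coordinate) = sin(x)/cos(x), wherever cos(x) ≠ 0.
So the two sides agree for every real x for which both sides are defined.

Conclusion: Yes, this is an identity.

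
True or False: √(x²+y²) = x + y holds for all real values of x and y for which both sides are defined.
Claim: √(x²+y²) = x + y.
Test a specific point where both sides are defined: x = 2, y = -3.
LHS = √(x²+y²) ≈ 3.6056
RHS = x + y ≈ -1.0000
Since 3.6056 ≠ -1.0000, the equation fails at this point, so it cannot hold for all real values of x and y for which both sides are defined.
(x+y)² = x² + 2xy + y², not x² + y², so the square root does not split this way.

Conclusion: False.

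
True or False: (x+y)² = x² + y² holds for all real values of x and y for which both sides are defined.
Claim: (x+y)² = x² + y².
Test a specific point where both sides are defined: x = 1, y = 2.
LHS = (x+y)² ≈ 9.0000
RHS = x² + y² ≈ 5.0000
Since 9.0000 ≠ 5.0000, the equation fails at this point, so it cannot hold for all real values of x and y for which both sides are defined.
The correct expansion is (x+y)² = x² + 2xy + y²; the cross term 2xy is missing.

Conclusion: False.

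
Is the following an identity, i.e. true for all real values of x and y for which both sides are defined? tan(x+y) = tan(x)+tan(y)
No, this is NOT an identity.

Claim: tan(x+y) = tan(x)+tan(y).
Test a specific point where both sides are defined: x = 3π/4, y = π/3.
LHS = tan(x+y) ≈ 0.2679
RHS = tan(x)+tan(y) ≈ 0.7321
Since 0.2679 ≠ 0.7321, the equation fails at this point, so it cannot hold for all real values of x and y for which both sides are defined.
The correct formula is tan(x+y) = (tan(x) + tan(y))/(1 - tan(x)tan(y)).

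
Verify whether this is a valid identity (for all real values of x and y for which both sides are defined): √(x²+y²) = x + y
Claim: √(x²+y²) = x + y.
Test a specific point where both sides are defined: x = 3/2, y = 1.
LHS = √(x²+y²) ≈ 1.8028
RHS = x + y ≈ 2.5000
Since 1.8028 ≠ 2.5000, the equation fails at this point, so it cannot hold for all real values of x and y for which both sides are defined.
(x+y)² = x² + 2xy + y², not x² + y², so the square root does not split this way.

Conclusion: No, this is NOT an identity.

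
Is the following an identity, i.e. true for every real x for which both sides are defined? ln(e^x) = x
Yes, this is an identity.

Claim: ln(e^x) = x.
Reasoning: ln is the inverse of the exponential: ln(e^x) asks for the exponent p with e^p = e^x, and since e^p is one-to-one that exponent is p = x.
So the two sides agree for every real x for which both sides are defined.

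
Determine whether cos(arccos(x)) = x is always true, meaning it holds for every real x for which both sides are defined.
Yes, this is an identity.

Claim: cos(arccos(x)) = x.
Reasoning: For -1 ≤ x ≤ 1 (where arccos is defined), arccos(x) is by definition an angle whose cosine equals x. Taking the cosine of that angle returns x. (Note the other order, arccos(cos x) = x, is NOT an identity.)
So the two sides agree for every real x for which both sides are defined.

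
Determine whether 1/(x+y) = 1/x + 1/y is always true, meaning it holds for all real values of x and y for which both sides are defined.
No, this is NOT an identity.

Claim: 1/(x+y) = 1/x + 1/y.
Test a specific point where both sides are defined: x = 5, y = 4.
LHS = 1/(x+y) ≈ 0.1111
RHS = 1/x + 1/y ≈ 0.4500
Since 0.1111 ≠ 0.4500, the equation fails at this point, so it cannot hold for all real values of x and y for which both sides are defined.
1/x + 1/y = (x+y)/(xy), which is not 1/(x+y).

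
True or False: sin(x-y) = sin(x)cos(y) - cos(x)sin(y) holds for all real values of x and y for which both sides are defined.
Claim: sin(x-y) = sin(x)cos(y) - cos(x)sin(y).
Reasoning: Replace y by -y in sin(x+y) = sin(x)cos(y) + cos(x)sin(y) and use cos(-y) = cos(y), sin(-y) = -sin(y): sin(x-y) = sin(x)cos(y) - cos(x)sin(y).
So the two sides agree for all real values of x and y for which both sides are defined.

Conclusion: True.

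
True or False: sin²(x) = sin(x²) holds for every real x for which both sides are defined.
False.

Claim: sin²(x) = sin(x²).
Test a specific point where both sides are defined: x = π/2.
LHS = sin²(x) ≈ 1.0000
RHS = sin(x²) ≈ 0.6243
Since 1.0000 ≠ 0.6243, the equation fails at this point, so it cannot hold for every real x for which both sides are defined.
sin²(x) means (sin x)², squaring the output; sin(x²) squares the input. These are different functions.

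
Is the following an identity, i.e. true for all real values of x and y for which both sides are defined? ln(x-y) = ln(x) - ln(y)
No, this is NOT an identity.

Claim: ln(x-y) = ln(x) - ln(y).
Test a specific point where both sides are defined: x = 5, y = 4.
LHS = ln(x-y) ≈ 0.0000
RHS = ln(x) - ln(y) ≈ 0.2231
Since 0.0000 ≠ 0.2231, the equation fails at this point, so it cannot hold for all real values of x and y for which both sides are defined.
ln(x) - ln(y) = ln(x/y), not ln(x-y).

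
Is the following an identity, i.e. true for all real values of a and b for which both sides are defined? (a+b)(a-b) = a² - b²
Claim: (a+b)(a-b) = a² - b².
Reasoning: Expand: (a+b)(a-b) = a² - ab + ba - b² = a² - b² (the cross terms cancel).
So the two sides agree for all real values of a and b for which both sides are defined.

Conclusion: Yes, this is an identity.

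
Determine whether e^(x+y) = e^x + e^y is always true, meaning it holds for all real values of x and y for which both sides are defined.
Claim: e^(x+y) = e^x + e^y.
Test a specific point where both sides are defined: x = 1/2, y = -2.
LHS = e^(x+y) ≈ 0.2231
RHS = e^x + e^y ≈ 1.7841
Since 0.2231 ≠ 1.7841, the equation fails at this point, so it cannot hold for all real values of x and y for which both sides are defined.
The correct rule is e^(x+y) = e^x · e^y (a product, not a sum).

Conclusion: No, this is NOT an identity.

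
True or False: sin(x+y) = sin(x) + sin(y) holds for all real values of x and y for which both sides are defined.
False.

Claim: sin(x+y) = sin(x) + sin(y).
Test a specific point where both sides are defined: x = π/4, y = π/6.
LHS = sin(x+y) ≈ 0.9659
RHS = sin(x) + sin(y) ≈ 1.2071
Since 0.9659 ≠ 1.2071, the equation fails at this point, so it cannot hold for all real values of x and y for which both sides are defined.
The correct expansion is sin(x+y) = sin(x)cos(y) + cos(x)sin(y); sine is not additive.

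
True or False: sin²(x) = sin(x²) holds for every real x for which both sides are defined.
False.

Claim: sin²(x) = sin(x²).
Test a specific point where both sides are defined: x = π/2.
LHS = sin²(x) ≈ 1.0000
RHS = sin(x²) ≈ 0.6243
Since 1.0000 ≠ 0.6243, the equation fails at this point, so it cannot hold for every real x for which both sides are defined.
sin²(x) means (sin x)², squaring the output; sin(x²) squares the input. These are different functions.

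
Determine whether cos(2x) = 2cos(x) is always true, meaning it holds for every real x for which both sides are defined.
Claim: cos(2x) = 2cos(x).
Test a specific point where both sides are defined: x = -π/2.
LHS = cos(2x) ≈ -1.0000
RHS = 2cos(x) ≈ 0.0000
Since -1.0000 ≠ 0.0000, the equation fails at this point, so it cannot hold for every real x for which both sides are defined.
The correct double-angle formula is cos(2x) = cos²x - sin²x.

Conclusion: No, this is NOT an identity.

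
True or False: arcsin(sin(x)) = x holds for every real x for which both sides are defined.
False.

Claim: arcsin(sin(x)) = x.
Test a specific point where both sides are defined: x = π.
LHS = arcsin(sin(x)) ≈ 0.0000
RHS = x ≈ 3.1416
Since 0.0000 ≠ 3.1416, the equation fails at this point, so it cannot hold for every real x for which both sides are defined.
arcsin only returns values in [-π/2, π/2], so arcsin(sin(x)) = x holds only for x in that interval, not for all real x.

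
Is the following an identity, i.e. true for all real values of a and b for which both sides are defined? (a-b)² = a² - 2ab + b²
Yes, this is an identity.

Claim: (a-b)² = a² - 2ab + b².
Reasoning: Expand: (a-b)² = (a-b)(a-b) = a·a - a·b - b·a + b·b = a² - 2ab + b².
So the two sides agree for all real values of a and b for which both sides are defined.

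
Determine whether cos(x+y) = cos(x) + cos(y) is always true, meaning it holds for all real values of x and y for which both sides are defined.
Claim: cos(x+y) = cos(x) + cos(y).
Test a specific point where both sides are defined: x = -π/6, y = -π/3.
LHS = cos(x+y) ≈ 0.0000
RHS = cos(x) + cos(y) ≈ 1.3660
Since 0.0000 ≠ 1.3660, the equation fails at this point, so it cannot hold for all real values of x and y for which both sides are defined.
The correct expansion is cos(x+y) = cos(x)cos(y) - sin(x)sin(y); cosine is not additive.

Conclusion: No, this is NOT an identity.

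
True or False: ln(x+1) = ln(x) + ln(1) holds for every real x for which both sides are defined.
Claim: ln(x+1) = ln(x) + ln(1).
Test a specific point where both sides are defined: x = 4.
LHS = ln(x+1) ≈ 1.6094
RHS = ln(x) + ln(1) ≈ 1.3863
Since 1.6094 ≠ 1.3863, the equation fails at this point, so it cannot hold for every real x for which both sides are defined.
ln(1) = 0, so the right side is just ln(x), which differs from ln(x+1).

Conclusion: False.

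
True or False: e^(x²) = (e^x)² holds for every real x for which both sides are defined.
False.

Claim: e^(x²) = (e^x)².
Test a specific point where both sides are defined: x = 3.
LHS = e^(x²) ≈ 8103.0839
RHS = (e^x)² ≈ 403.4288
Since 8103.0839 ≠ 403.4288, the equation fails at this point, so it cannot hold for every real x for which both sides are defined.
(e^x)² = e^(2x), and 2x ≠ x² in general.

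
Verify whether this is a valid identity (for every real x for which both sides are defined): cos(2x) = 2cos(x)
Claim: cos(2x) = 2cos(x).
Test a specific point where both sides are defined: x = π.
LHS = cos(2x) ≈ 1.0000
RHS = 2cos(x) ≈ -2.0000
Since 1.0000 ≠ -2.0000, the equation fails at this point, so it cannot hold for every real x for which both sides are defined.
The correct double-angle formula is cos(2x) = cos²x - sin²x.

Conclusion: No, this is NOT an identity.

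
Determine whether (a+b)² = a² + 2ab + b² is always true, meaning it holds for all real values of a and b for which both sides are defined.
Yes, this is an identity.

Claim: (a+b)² = a² + 2ab + b².
Reasoning: Expand: (a+b)² = (a+b)(a+b) = a·a + a·b + b·a + b·b = a² + 2ab + b².
So the two sides agree for all real values of a and b for which both sides are defined.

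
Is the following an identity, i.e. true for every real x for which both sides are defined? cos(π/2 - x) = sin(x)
Yes, this is an identity.

Claim: cos(π/2 - x) = sin(x).
Reasoning: Use cos(u - v) = cos(u)cos(v) + sin(u)sin(v) with u = π/2, v = x: cos(π/2)cos(x) + sin(π/2)sin(x) = 0·cos(x) + 1·sin(x) = sin(x).
So the two sides agree for every real x for which both sides are defined.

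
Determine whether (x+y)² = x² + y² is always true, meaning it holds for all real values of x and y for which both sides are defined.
Claim: (x+y)² = x² + y².
Test a specific point where both sides are defined: x = 3, y = -2.
LHS = (x+y)² ≈ 1.0000
RHS = x² + y² ≈ 13.0000
Since 1.0000 ≠ 13.0000, the equation fails at this point, so it cannot hold for all real values of x and y for which both sides are defined.
The correct expansion is (x+y)² = x² + 2xy + y²; the cross term 2xy is missing.

Conclusion: No, this is NOT an identity.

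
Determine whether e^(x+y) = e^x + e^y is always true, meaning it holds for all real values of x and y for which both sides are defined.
Claim: e^(x+y) = e^x + e^y.
Test a specific point where both sides are defined: x = 2, y = -3.
LHS = e^(x+y) ≈ 0.3679
RHS = e^x + e^y ≈ 7.4388
Since 0.3679 ≠ 7.4388, the equation fails at this point, so it cannot hold for all real values of x and y for which both sides are defined.
The correct rule is e^(x+y) = e^x · e^y (a product, not a sum).

Conclusion: No, this is NOT an identity.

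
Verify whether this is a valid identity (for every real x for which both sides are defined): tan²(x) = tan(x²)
No, this is NOT an identity.

Claim: tan²(x) = tan(x²).
Test a specific point where both sides are defined: x = -π/3.
LHS = tan²(x) ≈ 3.0000
RHS = tan(x²) ≈ 1.9485
Since 3.0000 ≠ 1.9485, the equation fails at this point, so it cannot hold for every real x for which both sides are defined.
tan²(x) means (tan x)², squaring the output; tan(x²) squares the input. These are different functions.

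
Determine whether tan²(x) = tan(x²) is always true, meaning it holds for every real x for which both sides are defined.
Claim: tan²(x) = tan(x²).
Test a specific point where both sides are defined: x = π/4.
LHS = tan²(x) ≈ 1.0000
RHS = tan(x²) ≈ 0.7092
Since 1.0000 ≠ 0.7092, the equation fails at this point, so it cannot hold for every real x for which both sides are defined.
tan²(x) means (tan x)², squaring the output; tan(x²) squares the input. These are different functions.

Conclusion: No, this is NOT an identity.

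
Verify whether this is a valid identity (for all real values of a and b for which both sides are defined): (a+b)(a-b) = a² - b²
Yes, this is an identity.

Claim: (a+b)(a-b) = a² - b².
Reasoning: Expand: (a+b)(a-b) = a² - ab + ba - b² = a² - b² (the cross terms cancel).
So the two sides agree for all real values of a and b for which both sides are defined.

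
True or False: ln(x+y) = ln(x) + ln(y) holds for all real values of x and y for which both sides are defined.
False.

Claim: ln(x+y) = ln(x) + ln(y).
Test a specific point where both sides are defined: x = 3/2, y = 1/2.
LHS = ln(x+y) ≈ 0.6931
RHS = ln(x) + ln(y) ≈ -0.2877
Since 0.6931 ≠ -0.2877, the equation fails at this point, so it cannot hold for all real values of x and y for which both sides are defined.
ln(x) + ln(y) = ln(xy), not ln(x+y).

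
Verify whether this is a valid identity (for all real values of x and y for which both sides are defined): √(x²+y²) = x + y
Claim: √(x²+y²) = x + y.
Test a specific point where both sides are defined: x = 3/2, y = 3/2.
LHS = √(x²+y²) ≈ 2.1213
RHS = x + y ≈ 3.0000
Since 2.1213 ≠ 3.0000, the equation fails at this point, so it cannot hold for all real values of x and y for which both sides are defined.
(x+y)² = x² + 2xy + y², not x² + y², so the square root does not split this way.

Conclusion: No, this is NOT an identity.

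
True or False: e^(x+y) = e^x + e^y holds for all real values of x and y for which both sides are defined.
False.

Claim: e^(x+y) = e^x + e^y.
Test a specific point where both sides are defined: x = 2, y = -3.
LHS = e^(x+y) ≈ 0.3679
RHS = e^x + e^y ≈ 7.4388
Since 0.3679 ≠ 7.4388, the equation fails at this point, so it cannot hold for all real values of x and y for which both sides are defined.
The correct rule is e^(x+y) = e^x · e^y (a product, not a sum).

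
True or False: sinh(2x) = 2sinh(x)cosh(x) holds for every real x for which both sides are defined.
Claim: sinh(2x) = 2sinh(x)cosh(x).
Reasoning: 2sinh(x)cosh(x) = 2 · (e^x - e^-x)/2 · (e^x + e^-x)/2 = (e^(2x) - e^(-2x))/2 = sinh(2x).
So the two sides agree for every real x for which both sides are defined.

Conclusion: True.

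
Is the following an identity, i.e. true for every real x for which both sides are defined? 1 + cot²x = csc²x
Yes, this is an identity.

Claim: 1 + cot²x = csc²x.
Reasoning: Start from sin²x + cos²x = 1 and divide every term by sin²x (allowed wherever cot x and csc x are defined): 1 + cot²x = 1/sin²x = csc²x.
So the two sides agree for every real x for which both sides are defined.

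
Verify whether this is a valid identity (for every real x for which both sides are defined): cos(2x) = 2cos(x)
Claim: cos(2x) = 2cos(x).
Test a specific point where both sides are defined: x = -π/3.
LHS = cos(2x) ≈ -0.5000
RHS = 2cos(x) ≈ 1.0000
Since -0.5000 ≠ 1.0000, the equation fails at this point, so it cannot hold for every real x for which both sides are defined.
The correct double-angle formula is cos(2x) = cos²x - sin²x.

Conclusion: No, this is NOT an identity.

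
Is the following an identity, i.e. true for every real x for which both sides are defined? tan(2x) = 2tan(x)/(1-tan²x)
Yes, this is an identity.

Claim: tan(2x) = 2tan(x)/(1-tan²x).
Reasoning: tan(2x) = sin(2x)/cos(2x) = 2sin(x)cos(x) / (cos²x - sin²x). Divide numerator and denominator by cos²x: 2tan(x) / (1 - tan²x).
So the two sides agree for every real x for which both sides are defined.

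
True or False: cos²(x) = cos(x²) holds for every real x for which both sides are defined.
Claim: cos²(x) = cos(x²).
Test a specific point where both sides are defined: x = -π/6.
LHS = cos²(x) ≈ 0.7500
RHS = cos(x²) ≈ 0.9627
Since 0.7500 ≠ 0.9627, the equation fails at this point, so it cannot hold for every real x for which both sides are defined.
cos²(x) means (cos x)², squaring the output; cos(x²) squares the input. These are different functions.

Conclusion: False.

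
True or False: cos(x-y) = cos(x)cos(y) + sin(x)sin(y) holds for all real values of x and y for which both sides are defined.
Claim: cos(x-y) = cos(x)cos(y) + sin(x)sin(y).
Reasoning: Replace y by -y in cos(x+y) = cos(x)cos(y) - sin(x)sin(y) and use cos(-y) = cos(y), sin(-y) = -sin(y): cos(x-y) = cos(x)cos(y) + sin(x)sin(y).
So the two sides agree for all real values of x and y for which both sides are defined.

Conclusion: True.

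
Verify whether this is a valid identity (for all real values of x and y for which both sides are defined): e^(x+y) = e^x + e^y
No, this is NOT an identity.

Claim: e^(x+y) = e^x + e^y.
Test a specific point where both sides are defined: x = 4, y = 4.
LHS = e^(x+y) ≈ 2980.9580
RHS = e^x + e^y ≈ 109.1963
Since 2980.9580 ≠ 109.1963, the equation fails at this point, so it cannot hold for all real values of x and y for which both sides are defined.
The correct rule is e^(x+y) = e^x · e^y (a product, not a sum).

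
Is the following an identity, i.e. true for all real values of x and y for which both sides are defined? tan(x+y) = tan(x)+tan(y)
No, this is NOT an identity.

Claim: tan(x+y) = tan(x)+tan(y).
Test a specific point where both sides are defined: x = 2π/3, y = π/4.
LHS = tan(x+y) ≈ -0.2679
RHS = tan(x)+tan(y) ≈ -0.7321
Since -0.2679 ≠ -0.7321, the equation fails at this point, so it cannot hold for all real values of x and y for which both sides are defined.
The correct formula is tan(x+y) = (tan(x) + tan(y))/(1 - tan(x)tan(y)).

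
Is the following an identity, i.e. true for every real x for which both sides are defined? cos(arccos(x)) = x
Yes, this is an identity.

Claim: cos(arccos(x)) = x.
Reasoning: For -1 ≤ x ≤ 1 (where arccos is defined), arccos(x) is by definition an angle whose cosine equals x. Taking the cosine of that angle returns x. (Note the other order, arccos(cos x) = x, is NOT an identity.)
So the two sides agree for every real x for which both sides are defined.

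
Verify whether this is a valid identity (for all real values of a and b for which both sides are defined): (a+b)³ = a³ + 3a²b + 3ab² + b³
Claim: (a+b)³ = a³ + 3a²b + 3ab² + b³.
Reasoning: (a+b)³ = (a+b)(a+b)² = (a+b)(a² + 2ab + b²) = a³ + 2a²b + ab² + a²b + 2ab² + b³ = a³ + 3a²b + 3ab² + b³.
So the two sides agree for all real values of a and b for which both sides are defined.

Conclusion: Yes, this is an identity.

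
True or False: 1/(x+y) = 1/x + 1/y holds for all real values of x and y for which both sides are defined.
Claim: 1/(x+y) = 1/x + 1/y.
Test a specific point where both sides are defined: x = 3/2, y = 5.
LHS = 1/(x+y) ≈ 0.1538
RHS = 1/x + 1/y ≈ 0.8667
Since 0.1538 ≠ 0.8667, the equation fails at this point, so it cannot hold for all real values of x and y for which both sides are defined.
1/x + 1/y = (x+y)/(xy), which is not 1/(x+y).

Conclusion: False.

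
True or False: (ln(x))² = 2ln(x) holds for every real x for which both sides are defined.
Claim: (ln(x))² = 2ln(x).
Test a specific point where both sides are defined: x = 1/2.
LHS = (ln(x))² ≈ 0.4805
RHS = 2ln(x) ≈ -1.3863
Since 0.4805 ≠ -1.3863, the equation fails at this point, so it cannot hold for every real x for which both sides are defined.
2ln(x) equals ln(x²), which is not the same as (ln x)².

Conclusion: False.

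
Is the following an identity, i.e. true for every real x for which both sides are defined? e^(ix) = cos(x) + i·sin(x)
Claim: e^(ix) = cos(x) + i·sin(x).
Reasoning: Euler's formula. Expand e^(ix) = Σ (ix)^k / k!. Since i² = -1, the even-k terms are Σ (-1)^m x^(2m)/(2m)! = cos(x) and the odd-k terms are i · Σ (-1)^m x^(2m+1)/(2m+1)! = i·sin(x).
So the two sides agree for every real x for which both sides are defined.

Conclusion: Yes, this is an identity.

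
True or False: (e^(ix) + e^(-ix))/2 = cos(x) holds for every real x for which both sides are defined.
Claim: (e^(ix) + e^(-ix))/2 = cos(x).
Reasoning: By Euler's formula e^(ix) = cos(x) + i·sin(x) and e^(-ix) = cos(x) - i·sin(x). Adding cancels the sine terms: e^(ix) + e^(-ix) = 2cos(x); divide by 2.
So the two sides agree for every real x for which both sides are defined.

Conclusion: True.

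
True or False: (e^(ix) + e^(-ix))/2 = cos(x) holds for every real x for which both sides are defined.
Claim: (e^(ix) + e^(-ix))/2 = cos(x).
Reasoning: By Euler's formula e^(ix) = cos(x) + i·sin(x) and e^(-ix) = cos(x) - i·sin(x). Adding cancels the sine terms: e^(ix) + e^(-ix) = 2cos(x); divide by 2.
So the two sides agree for every real x for which both sides are defined.

Conclusion: True.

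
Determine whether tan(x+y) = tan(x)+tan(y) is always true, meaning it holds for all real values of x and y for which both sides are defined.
Claim: tan(x+y) = tan(x)+tan(y).
Test a specific point where both sides are defined: x = π/6, y = π/6.
LHS = tan(x+y) ≈ 1.7321
RHS = tan(x)+tan(y) ≈ 1.1547
Since 1.7321 ≠ 1.1547, the equation fails at this point, so it cannot hold for all real values of x and y for which both sides are defined.
The correct formula is tan(x+y) = (tan(x) + tan(y))/(1 - tan(x)tan(y)).

Conclusion: No, this is NOT an identity.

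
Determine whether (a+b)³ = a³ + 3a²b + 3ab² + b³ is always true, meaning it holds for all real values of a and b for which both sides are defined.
Claim: (a+b)³ = a³ + 3a²b + 3ab² + b³.
Reasoning: (a+b)³ = (a+b)(a+b)² = (a+b)(a² + 2ab + b²) = a³ + 2a²b + ab² + a²b + 2ab² + b³ = a³ + 3a²b + 3ab² + b³.
So the two sides agree for all real values of a and b for which both sides are defined.

Conclusion: Yes, this is an identity.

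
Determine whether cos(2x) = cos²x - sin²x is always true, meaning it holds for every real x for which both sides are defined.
Claim: cos(2x) = cos²x - sin²x.
Reasoning: Put y = x in the addition formula cos(x+y) = cos(x)cos(y) - sin(x)sin(y): cos(2x) = cos²x - sin²x.
So the two sides agree for every real x for which both sides are defined.

Conclusion: Yes, this is an identity.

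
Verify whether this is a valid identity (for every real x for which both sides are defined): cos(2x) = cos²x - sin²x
Claim: cos(2x) = cos²x - sin²x.
Reasoning: Put y = x in the addition formula cos(x+y) = cos(x)cos(y) - sin(x)sin(y): cos(2x) = cos²x - sin²x.
So the two sides agree for every real x for which both sides are defined.

Conclusion: Yes, this is an identity.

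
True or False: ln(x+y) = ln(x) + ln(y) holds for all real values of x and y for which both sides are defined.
Claim: ln(x+y) = ln(x) + ln(y).
Test a specific point where both sides are defined: x = 4, y = 3.
LHS = ln(x+y) ≈ 1.9459
RHS = ln(x) + ln(y) ≈ 2.4849
Since 1.9459 ≠ 2.4849, the equation fails at this point, so it cannot hold for all real values of x and y for which both sides are defined.
ln(x) + ln(y) = ln(xy), not ln(x+y).

Conclusion: False.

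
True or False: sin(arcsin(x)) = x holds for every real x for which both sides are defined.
True.

Claim: sin(arcsin(x)) = x.
Reasoning: For -1 ≤ x ≤ 1 (where arcsin is defined), arcsin(x) is by definition an angle whose sine equals x. Taking the sine of that angle returns x. (Note the other order, arcsin(sin x) = x, is NOT an identity.)
So the two sides agree for every real x for which both sides are defined.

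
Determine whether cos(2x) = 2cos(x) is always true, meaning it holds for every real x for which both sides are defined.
Claim: cos(2x) = 2cos(x).
Test a specific point where both sides are defined: x = 2π/3.
LHS = cos(2x) ≈ -0.5000
RHS = 2cos(x) ≈ -1.0000
Since -0.5000 ≠ -1.0000, the equation fails at this point, so it cannot hold for every real x for which both sides are defined.
The correct double-angle formula is cos(2x) = cos²x - sin²x.

Conclusion: No, this is NOT an identity.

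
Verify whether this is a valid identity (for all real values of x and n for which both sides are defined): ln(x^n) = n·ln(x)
Claim: ln(x^n) = n·ln(x).
Reasoning: The right side requires x > 0. For x > 0, x^n = (e^(ln x))^n = e^(n·ln x), so taking ln of both sides gives ln(x^n) = n·ln(x).
So the two sides agree for all real values of x and n for which both sides are defined.

Conclusion: Yes, this is an identity.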